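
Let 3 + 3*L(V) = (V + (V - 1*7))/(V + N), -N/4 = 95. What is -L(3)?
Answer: 1130/1131 ≈ 0.99912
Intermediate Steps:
N = -380 (N = -4*95 = -380)
L(V) = -1 + (-7 + 2*V)/(3*(-380 + V)) (L(V) = -1 + ((V + (V - 1*7))/(V - 380))/3 = -1 + ((V + (V - 7))/(-380 + V))/3 = -1 + ((V + (-7 + V))/(-380 + V))/3 = -1 + ((-7 + 2*V)/(-380 + V))/3 = -1 + (-7 + 2*V)/(3*(-380 + V)))
-L(3) = -(1133 - 1*3)/(3*(-380 + 3)) = -(1133 - 3)/(3*(-377)) = -(-1)*1130/(3*377) = -1*(-1130/1131) = 1130/1131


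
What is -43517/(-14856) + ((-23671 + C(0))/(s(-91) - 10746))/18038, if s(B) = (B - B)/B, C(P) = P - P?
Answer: 702960667691/239969398824 ≈ 2.9294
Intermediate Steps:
C(P) = 0
s(B) = 0 (s(B) = 0/B = 0)
-43517/(-14856) + ((-23671 + C(0))/(s(-91) - 10746))/18038 = -43517/(-14856) + ((-23671 + 0)/(0 - 10746))/18038 = -43517*(-1/14856) - 23671/(-10746)*(1/18038) = 43517/14856 - 23671*(-1/10746)*(1/18038) = 43517/14856 + (23671/10746)*(1/18038) = 43517/14856 + 23671/193836348 = 702960667691/239969398824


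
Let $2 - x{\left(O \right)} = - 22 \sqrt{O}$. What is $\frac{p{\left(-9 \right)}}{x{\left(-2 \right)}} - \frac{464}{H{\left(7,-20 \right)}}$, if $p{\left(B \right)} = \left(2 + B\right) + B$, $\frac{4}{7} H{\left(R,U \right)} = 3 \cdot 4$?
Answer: $\frac{8 \left(- 638 \sqrt{2} + 79 i\right)}{21 \left(- i + 11 \sqrt{2}\right)} \approx -22.128 + 0.51214 i$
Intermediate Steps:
$H{\left(R,U \right)} = 21$ ($H{\left(R,U \right)} = \frac{7 \cdot 3 \cdot 4}{4} = \frac{7}{4} \cdot 12 = 21$)
$p{\left(B \right)} = 2 + 2 B$
$x{\left(O \right)} = 2 + 22 \sqrt{O}$ ($x{\left(O \right)} = 2 - - 22 \sqrt{O} = 2 + 22 \sqrt{O}$)
$\frac{p{\left(-9 \right)}}{x{\left(-2 \right)}} - \frac{464}{H{\left(7,-20 \right)}} = \frac{2 + 2 \left(-9\right)}{2 + 22 \sqrt{-2}} - \frac{464}{21} = \frac{2 - 18}{2 + 22 i \sqrt{2}} - \frac{464}{21} = - \frac{16}{2 + 22 i \sqrt{2}} - \frac{464}{21} = - \frac{464}{21} - \frac{16}{2 + 22 i \sqrt{2}}$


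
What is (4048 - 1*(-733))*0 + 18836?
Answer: 18836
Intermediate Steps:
(4048 - 1*(-733))*0 + 18836 = (4048 + 733)*0 + 18836 = 4781*0 + 18836 = 0 + 18836 = 18836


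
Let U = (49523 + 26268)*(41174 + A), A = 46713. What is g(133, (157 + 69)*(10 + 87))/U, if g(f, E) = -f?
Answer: -7/350581243 ≈ -1.9967e-8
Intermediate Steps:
U = 6661043617 (U = (49523 + 26268)*(41174 + 46713) = 75791*87887 = 6661043617)
g(133, (157 + 69)*(10 + 87))/U = -1*133/6661043617 = -133*1/6661043617 = -7/350581243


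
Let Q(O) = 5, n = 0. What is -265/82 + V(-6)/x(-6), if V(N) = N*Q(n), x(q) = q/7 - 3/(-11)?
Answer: 11833/246 ≈ 48.102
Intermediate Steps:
x(q) = 3/11 + q/7 (x(q) = q*(⅐) - 3*(-1/11) = q/7 + 3/11 = 3/11 + q/7)
V(N) = 5*N (V(N) = N*5 = 5*N)
-265/82 + V(-6)/x(-6) = -265/82 + (5*(-6))/(3/11 + (⅐)*(-6)) = -265*1/82 - 30/(3/11 - 6/7) = -265/82 - 30/(-45/77) = -265/82 - 30*(-77/45) = -265/82 + 154/3 = 11833/246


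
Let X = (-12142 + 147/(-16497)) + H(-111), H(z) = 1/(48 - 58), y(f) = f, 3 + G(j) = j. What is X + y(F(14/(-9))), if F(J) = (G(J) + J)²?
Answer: -5990768371/494910 ≈ -12105.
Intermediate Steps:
G(j) = -3 + j
F(J) = (-3 + 2*J)² (F(J) = ((-3 + J) + J)² = (-3 + 2*J)²)
H(z) = -⅒ (H(z) = 1/(-10) = -⅒)
X = -667694569/54990 (X = (-12142 + 147/(-16497)) - ⅒ = (-12142 + 147*(-1/16497)) - ⅒ = (-12142 - 49/5499) - ⅒ = -66768907/5499 - ⅒ = -667694569/54990 ≈ -12142.)
X + y(F(14/(-9))) = -667694569/54990 + (-3 + 2*(14/(-9)))² = -667694569/54990 + (-3 + 2*(14*(-⅑)))² = -667694569/54990 + (-3 + 2*(-14/9))² = -667694569/54990 + (-3 - 28/9)² = -667694569/54990 + (-55/9)² = -667694569/54990 + 3025/81 = -5990768371/494910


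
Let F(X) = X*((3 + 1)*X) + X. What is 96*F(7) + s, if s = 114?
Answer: 19602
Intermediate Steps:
F(X) = X + 4*X² (F(X) = X*(4*X) + X = 4*X² + X = X + 4*X²)
96*F(7) + s = 96*(7*(1 + 4*7)) + 114 = 96*(7*(1 + 28)) + 114 = 96*(7*29) + 114 = 96*203 + 114 = 19488 + 114 = 19602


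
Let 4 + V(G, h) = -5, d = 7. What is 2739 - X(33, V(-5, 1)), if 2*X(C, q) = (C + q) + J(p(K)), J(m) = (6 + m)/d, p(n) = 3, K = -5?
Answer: 38169/14 ≈ 2726.4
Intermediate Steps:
V(G, h) = -9 (V(G, h) = -4 - 5 = -9)
J(m) = 6/7 + m/7 (J(m) = (6 + m)/7 = (6 + m)*(⅐) = 6/7 + m/7)
X(C, q) = 9/14 + C/2 + q/2 (X(C, q) = ((C + q) + (6/7 + (⅐)*3))/2 = ((C + q) + (6/7 + 3/7))/2 = ((C + q) + 9/7)/2 = (9/7 + C + q)/2 = 9/14 + C/2 + q/2)
2739 - X(33, V(-5, 1)) = 2739 - (9/14 + (½)*33 + (½)*(-9)) = 2739 - (9/14 + 33/2 - 9/2) = 2739 - 1*177/14 = 2739 - 177/14 = 38169/14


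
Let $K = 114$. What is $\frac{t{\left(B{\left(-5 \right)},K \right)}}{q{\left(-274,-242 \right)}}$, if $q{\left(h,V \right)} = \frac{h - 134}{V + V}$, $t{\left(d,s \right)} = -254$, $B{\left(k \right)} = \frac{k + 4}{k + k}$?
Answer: $- \frac{15367}{51} \approx -301.31$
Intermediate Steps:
$B{\left(k \right)} = \frac{4 + k}{2 k}$
$q{\left(h,V \right)} = \frac{-134 + h}{2 V}$
$\frac{t{\left(B{\left(-5 \right)},K \right)}}{q{\left(-274,-242 \right)}} = - \frac{254}{\frac{1}{2} \frac{1}{-242} \left(-134 - 274\right)} = - \frac{254}{\frac{1}{2} \left(- \frac{1}{242}\right) \left(-408\right)} = - \frac{254}{\frac{102}{121}} = \left(-254\right) \frac{121}{102} = - \frac{15367}{51}$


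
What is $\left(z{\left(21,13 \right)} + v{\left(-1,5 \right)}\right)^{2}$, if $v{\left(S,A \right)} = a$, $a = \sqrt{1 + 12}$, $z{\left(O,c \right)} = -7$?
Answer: $\left(7 - \sqrt{13}\right)^{2} \approx 11.522$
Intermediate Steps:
$a = \sqrt{13} \approx 3.6056$
$v{\left(S,A \right)} = \sqrt{13}$
$\left(z{\left(21,13 \right)} + v{\left(-1,5 \right)}\right)^{2} = \left(-7 + \sqrt{13}\right)^{2}$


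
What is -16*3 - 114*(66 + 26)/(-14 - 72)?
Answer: 3180/43 ≈ 73.953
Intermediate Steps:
-16*3 - 114*(66 + 26)/(-14 - 72) = -48 - 10488/(-86) = -48 - 10488*(-1)/86 = -48 - 114*(-46/43) = -48 + 5244/43 = 3180/43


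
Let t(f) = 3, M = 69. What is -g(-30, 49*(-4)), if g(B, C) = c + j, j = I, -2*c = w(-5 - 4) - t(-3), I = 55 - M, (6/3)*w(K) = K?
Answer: 41/4 ≈ 10.250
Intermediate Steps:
w(K) = K/2
I = -14 (I = 55 - 1*69 = 55 - 69 = -14)
c = 15/4 (c = -((-5 - 4)/2 - 1*3)/2 = -((½)*(-9) - 3)/2 = -(-9/2 - 3)/2 = -½*(-15/2) = 15/4 ≈ 3.7500)
j = -14
g(B, C) = -41/4 (g(B, C) = 15/4 - 14 = -41/4)
-g(-30, 49*(-4)) = -1*(-41/4) = 41/4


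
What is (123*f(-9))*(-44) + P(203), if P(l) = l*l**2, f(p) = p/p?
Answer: 8360015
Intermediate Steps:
f(p) = 1
P(l) = l**3
(123*f(-9))*(-44) + P(203) = (123*1)*(-44) + 203**3 = 123*(-44) + 8365427 = -5412 + 8365427 = 8360015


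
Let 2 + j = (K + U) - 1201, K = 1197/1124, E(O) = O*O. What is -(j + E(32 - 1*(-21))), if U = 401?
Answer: -2257065/1124 ≈ -2008.1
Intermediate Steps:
E(O) = O²
K = 1197/1124 (K = 1197*(1/1124) = 1197/1124 ≈ 1.0649)
j = -900251/1124 (j = -2 + ((1197/1124 + 401) - 1201) = -2 + (451921/1124 - 1201) = -2 - 898003/1124 = -900251/1124 ≈ -800.93)
-(j + E(32 - 1*(-21))) = -(-900251/1124 + (32 - 1*(-21))²) = -(-900251/1124 + (32 + 21)²) = -(-900251/1124 + 53²) = -(-900251/1124 + 2809) = -1*2257065/1124 = -2257065/1124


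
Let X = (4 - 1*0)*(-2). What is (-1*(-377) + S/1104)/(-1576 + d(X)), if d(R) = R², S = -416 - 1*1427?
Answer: -59195/238464 ≈ -0.24823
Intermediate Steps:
X = -8 (X = (4 + 0)*(-2) = 4*(-2) = -8)
S = -1843 (S = -416 - 1427 = -1843)
(-1*(-377) + S/1104)/(-1576 + d(X)) = (-1*(-377) - 1843/1104)/(-1576 + (-8)²) = (377 - 1843*1/1104)/(-1576 + 64) = (377 - 1843/1104)/(-1512) = (414365/1104)*(-1/1512) = -59195/238464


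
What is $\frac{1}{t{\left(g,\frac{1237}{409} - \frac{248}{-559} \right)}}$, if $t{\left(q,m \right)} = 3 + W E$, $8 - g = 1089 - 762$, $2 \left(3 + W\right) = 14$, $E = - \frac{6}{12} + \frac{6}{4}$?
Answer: $\frac{1}{7} \approx 0.14286$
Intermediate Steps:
$E = 1$ ($E = \left(-6\right) \frac{1}{12} + 6 \cdot \frac{1}{4} = - \frac{1}{2} + \frac{3}{2} = 1$)
$W = 4$ ($W = -3 + \frac{1}{2} \cdot 14 = -3 + 7 = 4$)
$g = -319$ ($g = 8 - \left(1089 - 762\right) = 8 - 327 = -319$)
$t{\left(q,m \right)} = 7$ ($t{\left(q,m \right)} = 3 + 4 \cdot 1 = 3 + 4 = 7$)
$\frac{1}{t{\left(g,\frac{1237}{409} - \frac{248}{-559} \right)}} = \frac{1}{7}$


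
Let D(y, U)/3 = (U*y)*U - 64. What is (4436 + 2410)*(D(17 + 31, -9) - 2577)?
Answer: 60895170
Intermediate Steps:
D(y, U) = -192 + 3*y*U**2 (D(y, U) = 3*((U*y)*U - 64) = 3*(y*U**2 - 64) = 3*(-64 + y*U**2) = -192 + 3*y*U**2)
(4436 + 2410)*(D(17 + 31, -9) - 2577) = (4436 + 2410)*((-192 + 3*(17 + 31)*(-9)**2) - 2577) = 6846*((-192 + 3*48*81) - 2577) = 6846*((-192 + 11664) - 2577) = 6846*(11472 - 2577) = 6846*8895 = 60895170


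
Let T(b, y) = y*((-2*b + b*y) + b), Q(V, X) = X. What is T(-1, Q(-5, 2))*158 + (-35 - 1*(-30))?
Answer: -321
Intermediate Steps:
T(b, y) = y*(-b + b*y)
T(-1, Q(-5, 2))*158 + (-35 - 1*(-30)) = -1*2*(-1 + 2)*158 + (-35 - 1*(-30)) = -1*2*1*158 + (-35 + 30) = -2*158 - 5 = -316 - 5 = -321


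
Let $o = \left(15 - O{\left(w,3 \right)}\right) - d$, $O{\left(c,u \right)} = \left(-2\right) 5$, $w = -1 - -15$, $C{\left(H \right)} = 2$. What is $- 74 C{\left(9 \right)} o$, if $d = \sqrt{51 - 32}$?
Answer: $-3700 + 148 \sqrt{19} \approx -3054.9$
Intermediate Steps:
$w = 14$ ($w = -1 + 15 = 14$)
$O{\left(c,u \right)} = -10$
$d = \sqrt{19} \approx 4.3589$
$o = 25 - \sqrt{19}$ ($o = \left(15 - -10\right) - \sqrt{19} = \left(15 + 10\right) - \sqrt{19} = 25 - \sqrt{19} \approx 20.641$)
$- 74 C{\left(9 \right)} o = \left(-74\right) 2 \left(25 - \sqrt{19}\right) = - 148 \left(25 - \sqrt{19}\right) = -3700 + 148 \sqrt{19}$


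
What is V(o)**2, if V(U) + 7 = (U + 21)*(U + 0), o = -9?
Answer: 13225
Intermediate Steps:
V(U) = -7 + U*(21 + U) (V(U) = -7 + (U + 21)*(U + 0) = -7 + (21 + U)*U = -7 + U*(21 + U))
V(o)**2 = (-7 + (-9)**2 + 21*(-9))**2 = (-7 + 81 - 189)**2 = (-115)**2 = 13225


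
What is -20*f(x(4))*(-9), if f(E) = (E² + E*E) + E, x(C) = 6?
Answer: 14040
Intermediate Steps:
f(E) = E + 2*E² (f(E) = (E² + E²) + E = 2*E² + E = E + 2*E²)
-20*f(x(4))*(-9) = -120*(1 + 2*6)*(-9) = -120*(1 + 12)*(-9) = -120*13*(-9) = -20*78*(-9) = -1560*(-9) = 14040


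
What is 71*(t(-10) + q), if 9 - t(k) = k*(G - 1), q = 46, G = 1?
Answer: 3905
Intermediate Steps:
t(k) = 9 (t(k) = 9 - k*(1 - 1) = 9 - k*0 = 9 - 1*0 = 9 + 0 = 9)
71*(t(-10) + q) = 71*(9 + 46) = 71*55 = 3905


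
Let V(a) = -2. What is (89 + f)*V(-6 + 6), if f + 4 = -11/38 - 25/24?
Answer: -38153/228 ≈ -167.34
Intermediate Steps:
f = -2431/456 (f = -4 + (-11/38 - 25/24) = -4 - 607/456 = -2431/456 ≈ -5.3311)
(89 + f)*V(-6 + 6) = (89 - 2431/456)*(-2) = (38153/456)*(-2) = -38153/228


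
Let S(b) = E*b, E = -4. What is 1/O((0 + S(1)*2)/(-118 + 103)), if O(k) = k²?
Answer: 225/64 ≈ 3.5156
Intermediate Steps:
S(b) = -4*b
1/O((0 + S(1)*2)/(-118 + 103)) = 1/(((0 - 4*1*2)/(-118 + 103))²) = 1/(((0 - 4*2)/(-15))²) = 1/(((0 - 8)*(-1/15))²) = 1/((-8*(-1/15))²) = 1/((8/15)²) = 1/(64/225) = 225/64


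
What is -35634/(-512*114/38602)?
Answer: 114628639/4864 ≈ 23567.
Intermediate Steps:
-35634/(-512*114/38602) = -35634/((-58368*1/38602)) = -35634/(-29184/19301) = -35634*(-19301/29184) = 114628639/4864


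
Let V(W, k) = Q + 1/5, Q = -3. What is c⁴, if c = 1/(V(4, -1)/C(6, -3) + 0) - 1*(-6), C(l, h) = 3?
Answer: 22667121/38416 ≈ 590.04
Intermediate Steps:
V(W, k) = -14/5 (V(W, k) = -3 + 1/5 = -3 + ⅕ = -14/5)
c = 69/14 (c = 1/(-14/5/3 + 0) - 1*(-6) = 1/(-14/5*⅓ + 0) + 6 = 1/(-14/15 + 0) + 6 = 1/(-14/15) + 6 = -15/14 + 6 = 69/14 ≈ 4.9286)
c⁴ = (69/14)⁴ = 22667121/38416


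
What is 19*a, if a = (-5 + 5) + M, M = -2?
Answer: -38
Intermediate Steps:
a = -2 (a = (-5 + 5) - 2 = 0 - 2 = -2)
19*a = 19*(-2) = -38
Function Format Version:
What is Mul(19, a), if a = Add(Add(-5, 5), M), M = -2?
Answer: -38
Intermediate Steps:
a = -2 (a = Add(Add(-5, 5), -2) = Add(0, -2) = -2)
Mul(19, a) = Mul(19, -2) = -38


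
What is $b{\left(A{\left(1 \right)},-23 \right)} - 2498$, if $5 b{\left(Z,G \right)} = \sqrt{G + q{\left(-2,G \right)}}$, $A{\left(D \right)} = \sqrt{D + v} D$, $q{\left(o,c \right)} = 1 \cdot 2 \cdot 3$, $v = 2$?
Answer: $-2498 + \frac{i \sqrt{17}}{5} \approx -2498.0 + 0.82462 i$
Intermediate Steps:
$q{\left(o,c \right)} = 6$ ($q{\left(o,c \right)} = 2 \cdot 3 = 6$)
$A{\left(D \right)} = D \sqrt{2 + D}$ ($A{\left(D \right)} = \sqrt{D + 2} D = \sqrt{2 + D} D = D \sqrt{2 + D}$)
$b{\left(Z,G \right)} = \frac{\sqrt{6 + G}}{5}$ ($b{\left(Z,G \right)} = \frac{\sqrt{G + 6}}{5} = \frac{\sqrt{6 + G}}{5}$)
$b{\left(A{\left(1 \right)},-23 \right)} - 2498 = \frac{\sqrt{6 - 23}}{5} - 2498 = \frac{\sqrt{-17}}{5} - 2498 = \frac{i \sqrt{17}}{5} - 2498 = -2498 + \frac{i \sqrt{17}}{5}$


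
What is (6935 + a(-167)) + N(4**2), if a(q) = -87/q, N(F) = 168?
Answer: 1186288/167 ≈ 7103.5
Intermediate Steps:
(6935 + a(-167)) + N(4**2) = (6935 - 87/(-167)) + 168 = (6935 - 87*(-1/167)) + 168 = (6935 + 87/167) + 168 = 1158232/167 + 168 = 1186288/167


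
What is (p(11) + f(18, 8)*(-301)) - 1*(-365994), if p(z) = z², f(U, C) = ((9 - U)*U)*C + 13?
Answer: 752298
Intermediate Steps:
f(U, C) = 13 + C*U*(9 - U) (f(U, C) = (U*(9 - U))*C + 13 = C*U*(9 - U) + 13 = 13 + C*U*(9 - U))
(p(11) + f(18, 8)*(-301)) - 1*(-365994) = (11² + (13 - 1*8*18² + 9*8*18)*(-301)) - 1*(-365994) = (121 + (13 - 1*8*324 + 1296)*(-301)) + 365994 = (121 + (13 - 2592 + 1296)*(-301)) + 365994 = (121 - 1283*(-301)) + 365994 = (121 + 386183) + 365994 = 386304 + 365994 = 752298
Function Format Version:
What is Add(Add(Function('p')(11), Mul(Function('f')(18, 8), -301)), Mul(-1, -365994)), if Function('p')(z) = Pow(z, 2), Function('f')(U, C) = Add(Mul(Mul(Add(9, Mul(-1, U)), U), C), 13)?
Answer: 752298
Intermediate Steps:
Function('f')(U, C) = Add(13, Mul(C, U, Add(9, Mul(-1, U)))) (Function('f')(U, C) = Add(Mul(Mul(U, Add(9, Mul(-1, U))), C), 13) = Add(Mul(C, U, Add(9, Mul(-1, U))), 13) = Add(13, Mul(C, U, Add(9, Mul(-1, U)))))
Add(Add(Function('p')(11), Mul(Function('f')(18, 8), -301)), Mul(-1, -365994)) = Add(Add(Pow(11, 2), Mul(Add(13, Mul(-1, 8, Pow(18, 2)), Mul(9, 8, 18)), -301)), Mul(-1, -365994)) = Add(Add(121, Mul(Add(13, Mul(-1, 8, 324), 1296), -301)), 365994) = Add(Add(121, Mul(Add(13, -2592, 1296), -301)), 365994) = Add(Add(121, Mul(-1283, -301)), 365994) = Add(Add(121, 386183), 365994) = Add(386304, 365994) = 752298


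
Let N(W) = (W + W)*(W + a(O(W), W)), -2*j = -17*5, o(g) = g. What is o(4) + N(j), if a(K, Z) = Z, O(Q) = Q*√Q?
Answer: 7229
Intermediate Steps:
j = 85/2 (j = -(-17)*5/2 = -½*(-85) = 85/2 ≈ 42.500)
O(Q) = Q^(3/2)
N(W) = 4*W² (N(W) = (W + W)*(W + W) = (2*W)*(2*W) = 4*W²)
o(4) + N(j) = 4 + 4*(85/2)² = 4 + 4*(7225/4) = 4 + 7225 = 7229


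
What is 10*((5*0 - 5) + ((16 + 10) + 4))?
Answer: 250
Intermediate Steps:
10*((5*0 - 5) + ((16 + 10) + 4)) = 10*((0 - 5) + (26 + 4)) = 10*(-5 + 30) = 10*25 = 250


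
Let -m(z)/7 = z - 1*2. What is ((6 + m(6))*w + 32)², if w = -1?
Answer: 2916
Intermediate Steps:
m(z) = 14 - 7*z (m(z) = -7*(z - 1*2) = -7*(z - 2) = -7*(-2 + z) = 14 - 7*z)
((6 + m(6))*w + 32)² = ((6 + (14 - 7*6))*(-1) + 32)² = ((6 + (14 - 42))*(-1) + 32)² = ((6 - 28)*(-1) + 32)² = (-22*(-1) + 32)² = (22 + 32)² = 54² = 2916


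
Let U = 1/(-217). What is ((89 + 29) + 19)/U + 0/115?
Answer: -29729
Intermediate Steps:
U = -1/217 ≈ -0.0046083
((89 + 29) + 19)/U + 0/115 = ((89 + 29) + 19)/(-1/217) + 0/115 = (118 + 19)*(-217) + 0*(1/115) = 137*(-217) + 0 = -29729 + 0 = -29729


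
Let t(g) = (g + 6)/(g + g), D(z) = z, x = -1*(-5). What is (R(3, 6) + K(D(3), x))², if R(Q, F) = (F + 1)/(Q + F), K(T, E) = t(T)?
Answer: 1681/324 ≈ 5.1883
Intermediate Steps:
x = 5
t(g) = (6 + g)/(2*g) (t(g) = (6 + g)/((2*g)) = (6 + g)*(1/(2*g)) = (6 + g)/(2*g))
K(T, E) = (6 + T)/(2*T)
R(Q, F) = (1 + F)/(F + Q)
(R(3, 6) + K(D(3), x))² = ((1 + 6)/(6 + 3) + (½)*(6 + 3)/3)² = (7/9 + (½)*(⅓)*9)² = ((⅑)*7 + 3/2)² = (7/9 + 3/2)² = (41/18)² = 1681/324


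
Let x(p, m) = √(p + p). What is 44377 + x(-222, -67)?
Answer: 44377 + 2*I*√111 ≈ 44377.0 + 21.071*I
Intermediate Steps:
x(p, m) = √2*√p (x(p, m) = √(2*p) = √2*√p)
44377 + x(-222, -67) = 44377 + √2*√(-222) = 44377 + √2*(I*√222) = 44377 + 2*I*√111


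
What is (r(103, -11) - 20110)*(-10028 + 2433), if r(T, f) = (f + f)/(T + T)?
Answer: 15731834895/103 ≈ 1.5274e+8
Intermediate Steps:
r(T, f) = f/T (r(T, f) = (2*f)/((2*T)) = (2*f)*(1/(2*T)) = f/T)
(r(103, -11) - 20110)*(-10028 + 2433) = (-11/103 - 20110)*(-10028 + 2433) = (-11*1/103 - 20110)*(-7595) = (-11/103 - 20110)*(-7595) = -2071341/103*(-7595) = 15731834895/103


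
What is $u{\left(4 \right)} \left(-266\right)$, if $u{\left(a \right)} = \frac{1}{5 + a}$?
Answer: $- \frac{266}{9} \approx -29.556$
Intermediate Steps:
$u{\left(4 \right)} \left(-266\right) = \frac{1}{5 + 4} \left(-266\right) = \frac{1}{9} \left(-266\right) = - \frac{266}{9}$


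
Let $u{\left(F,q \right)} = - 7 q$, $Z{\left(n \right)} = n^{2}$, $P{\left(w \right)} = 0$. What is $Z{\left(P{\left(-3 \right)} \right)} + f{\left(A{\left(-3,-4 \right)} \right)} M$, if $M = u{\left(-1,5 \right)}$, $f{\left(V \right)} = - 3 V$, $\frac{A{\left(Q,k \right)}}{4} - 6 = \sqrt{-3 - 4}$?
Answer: $2520 + 420 i \sqrt{7} \approx 2520.0 + 1111.2 i$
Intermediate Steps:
$A{\left(Q,k \right)} = 24 + 4 i \sqrt{7}$ ($A{\left(Q,k \right)} = 24 + 4 \sqrt{-3 - 4} = 24 + 4 \sqrt{-7} = 24 + 4 i \sqrt{7}$)
$M = -35$ ($M = \left(-7\right) 5 = -35$)
$Z{\left(P{\left(-3 \right)} \right)} + f{\left(A{\left(-3,-4 \right)} \right)} M = 0^{2} + - 3 \left(24 + 4 i \sqrt{7}\right) \left(-35\right) = 0 + \left(-72 - 12 i \sqrt{7}\right) \left(-35\right) = 0 + \left(2520 + 420 i \sqrt{7}\right) = 2520 + 420 i \sqrt{7}$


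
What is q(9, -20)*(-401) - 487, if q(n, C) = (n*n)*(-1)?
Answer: 31994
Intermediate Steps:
q(n, C) = -n**2 (q(n, C) = n**2*(-1) = -n**2)
q(9, -20)*(-401) - 487 = -1*9**2*(-401) - 487 = -1*81*(-401) - 487 = -81*(-401) - 487 = 32481 - 487 = 31994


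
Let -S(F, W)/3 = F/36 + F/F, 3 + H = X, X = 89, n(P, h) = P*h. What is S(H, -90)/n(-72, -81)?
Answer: -61/34992 ≈ -0.0017433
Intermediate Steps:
H = 86 (H = -3 + 89 = 86)
S(F, W) = -3 - F/12 (S(F, W) = -3*(F/36 + F/F) = -3*(F*(1/36) + 1) = -3*(F/36 + 1) = -3*(1 + F/36) = -3 - F/12)
S(H, -90)/n(-72, -81) = (-3 - 1/12*86)/((-72*(-81))) = (-3 - 43/6)/5832 = -61/6*1/5832 = -61/34992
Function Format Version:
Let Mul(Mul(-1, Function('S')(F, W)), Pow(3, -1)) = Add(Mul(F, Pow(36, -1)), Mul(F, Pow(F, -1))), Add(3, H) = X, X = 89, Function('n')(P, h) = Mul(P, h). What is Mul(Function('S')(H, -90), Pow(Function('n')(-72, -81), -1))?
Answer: Rational(-61, 34992) ≈ -0.0017433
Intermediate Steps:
H = 86 (H = Add(-3, 89) = 86)
Function('S')(F, W) = Add(-3, Mul(Rational(-1, 12), F)) (Function('S')(F, W) = Mul(-3, Add(Mul(F, Pow(36, -1)), Mul(F, Pow(F, -1)))) = Mul(-3, Add(Mul(F, Rational(1, 36)), 1)) = Mul(-3, Add(Mul(Rational(1, 36), F), 1)) = Mul(-3, Add(1, Mul(Rational(1, 36), F))) = Add(-3, Mul(Rational(-1, 12), F)))
Mul(Function('S')(H, -90), Pow(Function('n')(-72, -81), -1)) = Mul(Add(-3, Mul(Rational(-1, 12), 86)), Pow(Mul(-72, -81), -1)) = Mul(Add(-3, Rational(-43, 6)), Pow(5832, -1)) = Mul(Rational(-61, 6), Rational(1, 5832)) = Rational(-61, 34992)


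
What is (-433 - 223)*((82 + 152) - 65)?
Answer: -110864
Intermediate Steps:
(-433 - 223)*((82 + 152) - 65) = -656*(234 - 65) = -656*169 = -110864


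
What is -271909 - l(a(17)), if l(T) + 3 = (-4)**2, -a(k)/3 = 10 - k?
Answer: -271922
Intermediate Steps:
a(k) = -30 + 3*k (a(k) = -3*(10 - k) = -30 + 3*k)
l(T) = 13 (l(T) = -3 + (-4)**2 = -3 + 16 = 13)
-271909 - l(a(17)) = -271909 - 1*13 = -271909 - 13 = -271922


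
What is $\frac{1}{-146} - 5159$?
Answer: $- \frac{753215}{146} \approx -5159.0$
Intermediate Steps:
$\frac{1}{-146} - 5159 = - \frac{1}{146} - 5159 = - \frac{753215}{146}$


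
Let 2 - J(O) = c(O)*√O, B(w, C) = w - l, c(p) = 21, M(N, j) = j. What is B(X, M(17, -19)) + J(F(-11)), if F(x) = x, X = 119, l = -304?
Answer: 425 - 21*I*√11 ≈ 425.0 - 69.649*I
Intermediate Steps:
B(w, C) = 304 + w (B(w, C) = w - 1*(-304) = w + 304 = 304 + w)
J(O) = 2 - 21*√O
B(X, M(17, -19)) + J(F(-11)) = (304 + 119) + (2 - 21*I*√11) = 423 + (2 - 21*I*√11) = 425 - 21*I*√11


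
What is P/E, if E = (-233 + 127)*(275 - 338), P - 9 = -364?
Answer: -355/6678 ≈ -0.053160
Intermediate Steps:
P = -355 (P = 9 - 364 = -355)
E = 6678 (E = -106*(-63) = 6678)
P/E = -355/6678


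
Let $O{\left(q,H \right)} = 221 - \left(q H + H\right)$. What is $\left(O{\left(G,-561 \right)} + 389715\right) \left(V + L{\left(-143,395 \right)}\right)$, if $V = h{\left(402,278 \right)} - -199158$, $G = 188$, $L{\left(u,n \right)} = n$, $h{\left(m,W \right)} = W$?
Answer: $99109181915$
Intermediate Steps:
$O{\left(q,H \right)} = 221 - H - H q$ ($O{\left(q,H \right)} = 221 - \left(H q + H\right) = 221 - \left(H + H q\right) = 221 - H - H q$)
$V = 199436$ ($V = 278 - -199158 = 278 + 199158 = 199436$)
$\left(O{\left(G,-561 \right)} + 389715\right) \left(V + L{\left(-143,395 \right)}\right) = \left(\left(221 - -561 - \left(-561\right) 188\right) + 389715\right) \left(199436 + 395\right) = \left(\left(221 + 561 + 105468\right) + 389715\right) 199831 = \left(106250 + 389715\right) 199831 = 495965 \cdot 199831 = 99109181915$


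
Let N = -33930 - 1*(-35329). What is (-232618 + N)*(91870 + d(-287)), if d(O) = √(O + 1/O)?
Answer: -21242089530 - 231219*I*√23640190/287 ≈ -2.1242e+10 - 3.9171e+6*I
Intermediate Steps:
N = 1399 (N = -33930 + 35329 = 1399)
(-232618 + N)*(91870 + d(-287)) = (-232618 + 1399)*(91870 + √(-287 + 1/(-287))) = -231219*(91870 + √(-287 - 1/287)) = -231219*(91870 + √(-82370/287)) = -231219*(91870 + I*√23640190/287) = -21242089530 - 231219*I*√23640190/287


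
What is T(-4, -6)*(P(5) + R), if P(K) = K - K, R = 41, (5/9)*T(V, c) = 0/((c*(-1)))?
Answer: 0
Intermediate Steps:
T(V, c) = 0 (T(V, c) = 9*(0/((c*(-1))))/5 = 9*(0/((-c)))/5 = 9*(0*(-1/c))/5 = (9/5)*0 = 0)
P(K) = 0
T(-4, -6)*(P(5) + R) = 0*(0 + 41) = 0*41 = 0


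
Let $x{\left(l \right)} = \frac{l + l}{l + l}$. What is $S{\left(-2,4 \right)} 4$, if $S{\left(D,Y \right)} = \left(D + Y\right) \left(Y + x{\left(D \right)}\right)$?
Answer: $40$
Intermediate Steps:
$x{\left(l \right)} = 1$ ($x{\left(l \right)} = \frac{2 l}{2 l} = 2 l \frac{1}{2 l} = 1$)
$S{\left(D,Y \right)} = \left(1 + Y\right) \left(D + Y\right)$ ($S{\left(D,Y \right)} = \left(D + Y\right) \left(Y + 1\right) = \left(D + Y\right) \left(1 + Y\right) = \left(1 + Y\right) \left(D + Y\right)$)
$S{\left(-2,4 \right)} 4 = \left(-2 + 4 + 4^{2} - 8\right) 4 = \left(-2 + 4 + 16 - 8\right) 4 = 10 \cdot 4 = 40$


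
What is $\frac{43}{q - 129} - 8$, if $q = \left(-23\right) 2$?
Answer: $- \frac{1443}{175} \approx -8.2457$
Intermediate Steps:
$q = -46$
$\frac{43}{q - 129} - 8 = \frac{43}{-46 - 129} - 8 = \frac{43}{-175} - 8 = 43 \left(- \frac{1}{175}\right) - 8 = - \frac{43}{175} - 8 = - \frac{1443}{175}$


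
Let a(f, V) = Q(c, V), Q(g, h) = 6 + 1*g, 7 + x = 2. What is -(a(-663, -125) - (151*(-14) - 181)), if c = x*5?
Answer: -2276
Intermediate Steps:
x = -5 (x = -7 + 2 = -5)
c = -25 (c = -5*5 = -25)
Q(g, h) = 6 + g
a(f, V) = -19 (a(f, V) = 6 - 25 = -19)
-(a(-663, -125) - (151*(-14) - 181)) = -(-19 - (151*(-14) - 181)) = -(-19 - (-2114 - 181)) = -(-19 - 1*(-2295)) = -(-19 + 2295) = -1*2276 = -2276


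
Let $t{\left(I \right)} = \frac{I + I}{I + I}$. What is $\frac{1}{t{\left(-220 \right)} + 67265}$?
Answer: $\frac{1}{67266} \approx 1.4866 \cdot 10^{-5}$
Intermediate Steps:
$t{\left(I \right)} = 1$ ($t{\left(I \right)} = \frac{2 I}{2 I} = 2 I \frac{1}{2 I} = 1$)
$\frac{1}{t{\left(-220 \right)} + 67265} = \frac{1}{1 + 67265} = \frac{1}{67266}$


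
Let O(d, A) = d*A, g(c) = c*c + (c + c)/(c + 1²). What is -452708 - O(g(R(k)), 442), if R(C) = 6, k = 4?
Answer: -3285644/7 ≈ -4.6938e+5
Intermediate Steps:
g(c) = c² + 2*c/(1 + c) (g(c) = c² + (2*c)/(c + 1) = c² + (2*c)/(1 + c) = c² + 2*c/(1 + c))
O(d, A) = A*d
-452708 - O(g(R(k)), 442) = -452708 - 442*6*(2 + 6 + 6²)/(1 + 6) = -452708 - 442*6*(2 + 6 + 36)/7 = -452708 - 442*6*(⅐)*44 = -452708 - 442*264/7 = -452708 - 1*116688/7 = -452708 - 116688/7 = -3285644/7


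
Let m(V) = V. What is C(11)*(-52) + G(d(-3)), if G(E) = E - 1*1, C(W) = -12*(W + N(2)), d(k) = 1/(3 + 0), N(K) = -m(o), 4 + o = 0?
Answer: 28078/3 ≈ 9359.3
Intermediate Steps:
o = -4 (o = -4 + 0 = -4)
N(K) = 4 (N(K) = -1*(-4) = 4)
d(k) = ⅓ (d(k) = 1/3 = ⅓)
C(W) = -48 - 12*W (C(W) = -12*(W + 4) = -12*(4 + W) = -48 - 12*W)
G(E) = -1 + E (G(E) = E - 1 = -1 + E)
C(11)*(-52) + G(d(-3)) = (-48 - 12*11)*(-52) + (-1 + ⅓) = (-48 - 132)*(-52) - ⅔ = -180*(-52) - ⅔ = 9360 - ⅔ = 28078/3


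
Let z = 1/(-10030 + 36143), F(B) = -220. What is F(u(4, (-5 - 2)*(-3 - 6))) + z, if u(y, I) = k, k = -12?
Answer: -5744859/26113 ≈ -220.00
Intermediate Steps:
u(y, I) = -12
z = 1/26113 ≈ 3.8295e-5
F(u(4, (-5 - 2)*(-3 - 6))) + z = -220 + 1/26113 = -5744859/26113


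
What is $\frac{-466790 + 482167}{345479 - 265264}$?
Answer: $\frac{15377}{80215} \approx 0.1917$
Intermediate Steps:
$\frac{-466790 + 482167}{345479 - 265264} = \frac{15377}{80215}$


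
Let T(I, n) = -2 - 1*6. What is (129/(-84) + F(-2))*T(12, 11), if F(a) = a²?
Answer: -138/7 ≈ -19.714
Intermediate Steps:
T(I, n) = -8 (T(I, n) = -2 - 6 = -8)
(129/(-84) + F(-2))*T(12, 11) = (129/(-84) + (-2)²)*(-8) = (129*(-1/84) + 4)*(-8) = (-43/28 + 4)*(-8) = (69/28)*(-8) = -138/7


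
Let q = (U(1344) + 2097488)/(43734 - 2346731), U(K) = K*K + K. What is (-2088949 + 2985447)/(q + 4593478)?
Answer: 1032316102253/5289381074199 ≈ 0.19517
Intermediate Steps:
U(K) = K + K**2 (U(K) = K**2 + K = K + K**2)
q = -3905168/2302997 (q = (1344*(1 + 1344) + 2097488)/(43734 - 2346731) = (1344*1345 + 2097488)/(-2302997) = (1807680 + 2097488)*(-1/2302997) = 3905168*(-1/2302997) = -3905168/2302997 ≈ -1.6957)
(-2088949 + 2985447)/(q + 4593478) = (-2088949 + 2985447)/(-3905168/2302997 + 4593478) = 896498/(10578762148398/2302997) = 896498*(2302997/10578762148398) = 1032316102253/5289381074199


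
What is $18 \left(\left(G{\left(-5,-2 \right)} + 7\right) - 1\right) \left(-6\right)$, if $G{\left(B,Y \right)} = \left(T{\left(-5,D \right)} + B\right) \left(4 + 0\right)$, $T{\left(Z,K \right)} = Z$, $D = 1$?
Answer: $3672$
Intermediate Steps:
$G{\left(B,Y \right)} = -20 + 4 B$ ($G{\left(B,Y \right)} = \left(-5 + B\right) \left(4 + 0\right) = \left(-5 + B\right) 4 = -20 + 4 B$)
$18 \left(\left(G{\left(-5,-2 \right)} + 7\right) - 1\right) \left(-6\right) = 18 \left(\left(\left(-20 + 4 \left(-5\right)\right) + 7\right) - 1\right) \left(-6\right) = 18 \left(\left(\left(-20 - 20\right) + 7\right) - 1\right) \left(-6\right) = 18 \left(\left(-40 + 7\right) - 1\right) \left(-6\right) = 18 \left(-33 - 1\right) \left(-6\right) = 18 \left(-34\right) \left(-6\right) = \left(-612\right) \left(-6\right) = 3672$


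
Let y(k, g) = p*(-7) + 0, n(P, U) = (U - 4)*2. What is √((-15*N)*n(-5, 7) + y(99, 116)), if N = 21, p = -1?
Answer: I*√1883 ≈ 43.394*I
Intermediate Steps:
n(P, U) = -8 + 2*U (n(P, U) = (-4 + U)*2 = -8 + 2*U)
y(k, g) = 7 (y(k, g) = -1*(-7) + 0 = 7 + 0 = 7)
√((-15*N)*n(-5, 7) + y(99, 116)) = √((-15*21)*(-8 + 2*7) + 7) = √(-315*(-8 + 14) + 7) = √(-315*6 + 7) = √(-1890 + 7) = √(-1883) = I*√1883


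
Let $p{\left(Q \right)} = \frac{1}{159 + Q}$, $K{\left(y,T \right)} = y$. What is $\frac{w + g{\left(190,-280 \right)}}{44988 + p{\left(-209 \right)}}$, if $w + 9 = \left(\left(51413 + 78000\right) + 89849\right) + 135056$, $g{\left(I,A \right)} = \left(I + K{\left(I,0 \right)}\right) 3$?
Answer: $\frac{17772450}{2249399} \approx 7.901$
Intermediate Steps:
$g{\left(I,A \right)} = 6 I$ ($g{\left(I,A \right)} = \left(I + I\right) 3 = 2 I 3 = 6 I$)
$w = 354309$ ($w = -9 + \left(\left(\left(51413 + 78000\right) + 89849\right) + 135056\right) = -9 + \left(\left(129413 + 89849\right) + 135056\right) = -9 + \left(219262 + 135056\right) = -9 + 354318 = 354309$)
$\frac{w + g{\left(190,-280 \right)}}{44988 + p{\left(-209 \right)}} = \frac{354309 + 6 \cdot 190}{44988 + \frac{1}{159 - 209}} = \frac{354309 + 1140}{44988 + \frac{1}{-50}} = \frac{355449}{44988 - \frac{1}{50}} = \frac{355449}{\frac{2249399}{50}} = 355449 \cdot \frac{50}{2249399} = \frac{17772450}{2249399}$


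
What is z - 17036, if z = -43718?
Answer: -60754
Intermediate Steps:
z - 17036 = -43718 - 17036 = -60754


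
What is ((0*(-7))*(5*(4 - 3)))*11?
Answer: 0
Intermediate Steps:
((0*(-7))*(5*(4 - 3)))*11 = (0*(5*1))*11 = (0*5)*11 = 0*11 = 0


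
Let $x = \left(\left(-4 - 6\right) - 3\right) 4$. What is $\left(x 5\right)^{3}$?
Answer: $-17576000$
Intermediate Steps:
$x = -52$ ($x = \left(\left(-4 - 6\right) - 3\right) 4 = \left(-10 - 3\right) 4 = \left(-13\right) 4 = -52$)
$\left(x 5\right)^{3} = \left(\left(-52\right) 5\right)^{3} = \left(-260\right)^{3} = -17576000$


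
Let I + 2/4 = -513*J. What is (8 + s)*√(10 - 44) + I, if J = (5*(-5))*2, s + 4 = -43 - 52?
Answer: 51299/2 - 91*I*√34 ≈ 25650.0 - 530.62*I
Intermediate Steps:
s = -99 (s = -4 + (-43 - 52) = -4 - 95 = -99)
J = -50 (J = -25*2 = -50)
I = 51299/2 (I = -½ - 513*(-50) = -½ + 25650 = 51299/2 ≈ 25650.)
(8 + s)*√(10 - 44) + I = (8 - 99)*√(10 - 44) + 51299/2 = -91*I*√34 + 51299/2 = 51299/2 - 91*I*√34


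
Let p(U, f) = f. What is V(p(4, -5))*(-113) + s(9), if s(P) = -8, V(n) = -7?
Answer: 783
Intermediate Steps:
V(p(4, -5))*(-113) + s(9) = -7*(-113) - 8 = 791 - 8 = 783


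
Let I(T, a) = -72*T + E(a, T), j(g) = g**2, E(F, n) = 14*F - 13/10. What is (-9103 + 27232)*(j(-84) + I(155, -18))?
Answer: -789934917/10 ≈ -7.8994e+7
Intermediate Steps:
E(F, n) = -13/10 + 14*F (E(F, n) = 14*F - 13*1/10 = 14*F - 13/10 = -13/10 + 14*F)
I(T, a) = -13/10 - 72*T + 14*a (I(T, a) = -72*T + (-13/10 + 14*a) = -13/10 - 72*T + 14*a)
(-9103 + 27232)*(j(-84) + I(155, -18)) = (-9103 + 27232)*((-84)**2 + (-13/10 - 72*155 + 14*(-18))) = 18129*(7056 + (-13/10 - 11160 - 252)) = 18129*(7056 - 114133/10) = 18129*(-43573/10) = -789934917/10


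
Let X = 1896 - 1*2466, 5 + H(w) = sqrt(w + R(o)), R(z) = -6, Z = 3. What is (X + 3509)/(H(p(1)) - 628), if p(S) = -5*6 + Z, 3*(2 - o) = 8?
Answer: -620129/133574 - 2939*I*sqrt(33)/400722 ≈ -4.6426 - 0.042132*I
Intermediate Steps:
o = -2/3 (o = 2 - 1/3*8 = 2 - 8/3 = -2/3 ≈ -0.66667)
p(S) = -27 (p(S) = -5*6 + 3 = -30 + 3 = -27)
H(w) = -5 + sqrt(-6 + w) (H(w) = -5 + sqrt(w - 6) = -5 + sqrt(-6 + w))
X = -570 (X = 1896 - 2466 = -570)
(X + 3509)/(H(p(1)) - 628) = (-570 + 3509)/((-5 + sqrt(-6 - 27)) - 628) = 2939/((-5 + sqrt(-33)) - 628) = 2939/((-5 + I*sqrt(33)) - 628) = 2939/(-633 + I*sqrt(33))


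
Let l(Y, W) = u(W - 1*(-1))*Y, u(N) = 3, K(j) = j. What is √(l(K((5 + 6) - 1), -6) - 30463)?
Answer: I*√30433 ≈ 174.45*I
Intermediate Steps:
l(Y, W) = 3*Y
√(l(K((5 + 6) - 1), -6) - 30463) = √(3*((5 + 6) - 1) - 30463) = √(3*(11 - 1) - 30463) = √(3*10 - 30463) = √(30 - 30463) = √(-30433) = I*√30433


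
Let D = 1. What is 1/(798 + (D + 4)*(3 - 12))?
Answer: 1/753 ≈ 0.0013280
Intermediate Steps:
1/(798 + (D + 4)*(3 - 12)) = 1/(798 + (1 + 4)*(3 - 12)) = 1/(798 + 5*(-9)) = 1/(798 - 45) = 1/753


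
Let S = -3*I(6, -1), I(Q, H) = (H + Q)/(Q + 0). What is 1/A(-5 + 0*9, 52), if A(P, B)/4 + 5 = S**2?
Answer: 1/5 ≈ 0.20000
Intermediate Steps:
I(Q, H) = (H + Q)/Q
S = -5/2 (S = -3*(-1 + 6)/6 = -5/2 ≈ -2.5000)
A(P, B) = 5 (A(P, B) = -20 + 4*(-5/2)**2 = -20 + 4*(25/4) = -20 + 25 = 5)
1/A(-5 + 0*9, 52) = 1/5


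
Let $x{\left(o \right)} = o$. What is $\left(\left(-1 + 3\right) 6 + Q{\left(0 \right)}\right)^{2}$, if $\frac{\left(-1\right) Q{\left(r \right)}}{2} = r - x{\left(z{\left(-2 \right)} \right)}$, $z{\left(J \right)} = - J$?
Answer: $256$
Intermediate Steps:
$Q{\left(r \right)} = 4 - 2 r$ ($Q{\left(r \right)} = - 2 \left(r - \left(-1\right) \left(-2\right)\right) = - 2 \left(r - 2\right) = - 2 \left(-2 + r\right) = 4 - 2 r$)
$\left(\left(-1 + 3\right) 6 + Q{\left(0 \right)}\right)^{2} = \left(\left(-1 + 3\right) 6 + \left(4 - 0\right)\right)^{2} = \left(2 \cdot 6 + \left(4 + 0\right)\right)^{2} = \left(12 + 4\right)^{2} = 16^{2} = 256$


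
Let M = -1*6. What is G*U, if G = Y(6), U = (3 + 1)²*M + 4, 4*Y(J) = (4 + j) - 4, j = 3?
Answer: -69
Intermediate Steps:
M = -6
Y(J) = ¾ (Y(J) = ((4 + 3) - 4)/4 = (7 - 4)/4 = (¼)*3 = ¾)
U = -92 (U = (3 + 1)²*(-6) + 4 = 4²*(-6) + 4 = 16*(-6) + 4 = -96 + 4 = -92)
G = ¾ ≈ 0.75000
G*U = (¾)*(-92) = -69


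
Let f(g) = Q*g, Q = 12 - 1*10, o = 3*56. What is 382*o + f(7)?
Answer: 64190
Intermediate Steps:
o = 168
Q = 2 (Q = 12 - 10 = 2)
f(g) = 2*g
382*o + f(7) = 382*168 + 2*7 = 64176 + 14 = 64190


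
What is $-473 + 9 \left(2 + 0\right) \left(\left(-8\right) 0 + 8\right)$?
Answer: $-329$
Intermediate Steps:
$-473 + 9 \left(2 + 0\right) \left(\left(-8\right) 0 + 8\right) = -473 + 9 \cdot 2 \left(0 + 8\right) = -473 + 18 \cdot 8 = -473 + 144 = -329$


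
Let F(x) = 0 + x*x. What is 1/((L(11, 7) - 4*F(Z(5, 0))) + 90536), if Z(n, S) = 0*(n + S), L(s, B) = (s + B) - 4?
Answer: 1/90550 ≈ 1.1044e-5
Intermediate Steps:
L(s, B) = -4 + B + s (L(s, B) = (B + s) - 4 = -4 + B + s)
Z(n, S) = 0 (Z(n, S) = 0*(S + n) = 0)
F(x) = x² (F(x) = 0 + x² = x²)
1/((L(11, 7) - 4*F(Z(5, 0))) + 90536) = 1/(((-4 + 7 + 11) - 4*0²) + 90536) = 1/((14 - 4*0) + 90536) = 1/((14 + 0) + 90536) = 1/(14 + 90536) = 1/90550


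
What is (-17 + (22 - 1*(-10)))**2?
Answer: 225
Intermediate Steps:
(-17 + (22 - 1*(-10)))**2 = (-17 + (22 + 10))**2 = (-17 + 32)**2 = 15**2 = 225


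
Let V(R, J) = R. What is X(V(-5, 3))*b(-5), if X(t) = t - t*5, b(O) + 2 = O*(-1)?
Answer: 60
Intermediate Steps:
b(O) = -2 - O (b(O) = -2 + O*(-1) = -2 - O)
X(t) = -4*t (X(t) = t - 5*t = -4*t)
X(V(-5, 3))*b(-5) = (-4*(-5))*(-2 - 1*(-5)) = 20*(-2 + 5) = 20*3 = 60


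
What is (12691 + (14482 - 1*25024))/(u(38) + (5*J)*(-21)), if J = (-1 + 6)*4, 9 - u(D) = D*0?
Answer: -2149/2091 ≈ -1.0277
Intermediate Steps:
u(D) = 9 (u(D) = 9 - D*0 = 9 - 1*0 = 9 + 0 = 9)
J = 20 (J = 5*4 = 20)
(12691 + (14482 - 1*25024))/(u(38) + (5*J)*(-21)) = (12691 + (14482 - 1*25024))/(9 + (5*20)*(-21)) = (12691 + (14482 - 25024))/(9 + 100*(-21)) = (12691 - 10542)/(9 - 2100) = 2149/(-2091) = 2149*(-1/2091) = -2149/2091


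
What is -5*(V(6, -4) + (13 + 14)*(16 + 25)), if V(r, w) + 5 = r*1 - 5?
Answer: -5515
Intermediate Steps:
V(r, w) = -10 + r (V(r, w) = -5 + (r*1 - 5) = -5 + (r - 5) = -5 + (-5 + r) = -10 + r)
-5*(V(6, -4) + (13 + 14)*(16 + 25)) = -5*((-10 + 6) + (13 + 14)*(16 + 25)) = -5*(-4 + 27*41) = -5*(-4 + 1107) = -5*1103 = -5515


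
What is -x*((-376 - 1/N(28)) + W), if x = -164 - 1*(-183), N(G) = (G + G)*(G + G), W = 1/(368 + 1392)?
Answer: 1232196303/172480 ≈ 7144.0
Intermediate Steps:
W = 1/1760 ≈ 0.00056818
N(G) = 4*G² (N(G) = (2*G)*(2*G) = 4*G²)
x = 19 (x = -164 + 183 = 19)
-x*((-376 - 1/N(28)) + W) = -19*((-376 - 1/(4*28²)) + 1/1760) = -19*((-376 - 1/(4*784)) + 1/1760) = -19*((-376 - 1/3136) + 1/1760) = -19*(-1179137/3136 + 1/1760) = -19*(-64852437)/172480 = -1*(-1232196303/172480) = 1232196303/172480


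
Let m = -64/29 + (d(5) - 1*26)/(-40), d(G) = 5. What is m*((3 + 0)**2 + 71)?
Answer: -3902/29 ≈ -134.55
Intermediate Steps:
m = -1951/1160 (m = -64/29 + (5 - 1*26)/(-40) = -64*1/29 + (5 - 26)*(-1/40) = -64/29 - 21*(-1/40) = -64/29 + 21/40 = -1951/1160 ≈ -1.6819)
m*((3 + 0)**2 + 71) = -1951*((3 + 0)**2 + 71)/1160 = -1951*(3**2 + 71)/1160 = -1951*(9 + 71)/1160 = -1951/1160*80 = -3902/29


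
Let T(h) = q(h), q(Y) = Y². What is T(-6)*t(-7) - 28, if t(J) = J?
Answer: -280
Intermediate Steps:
T(h) = h²
T(-6)*t(-7) - 28 = (-6)²*(-7) - 28 = 36*(-7) - 28 = -252 - 28 = -280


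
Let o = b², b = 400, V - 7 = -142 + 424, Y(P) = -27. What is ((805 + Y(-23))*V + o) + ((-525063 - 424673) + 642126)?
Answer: 77232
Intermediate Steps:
V = 289 (V = 7 + (-142 + 424) = 7 + 282 = 289)
o = 160000 (o = 400² = 160000)
((805 + Y(-23))*V + o) + ((-525063 - 424673) + 642126) = ((805 - 27)*289 + 160000) + ((-525063 - 424673) + 642126) = (778*289 + 160000) + (-949736 + 642126) = (224842 + 160000) - 307610 = 384842 - 307610 = 77232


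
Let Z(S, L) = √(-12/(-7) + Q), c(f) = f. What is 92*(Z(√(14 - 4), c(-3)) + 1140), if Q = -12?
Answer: 104880 + 552*I*√14/7 ≈ 1.0488e+5 + 295.06*I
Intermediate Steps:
Z(S, L) = 6*I*√14/7 (Z(S, L) = √(-12/(-7) - 12) = √(-12*(-⅐) - 12) = √(12/7 - 12) = √(-72/7) = 6*I*√14/7)
92*(Z(√(14 - 4), c(-3)) + 1140) = 92*(6*I*√14/7 + 1140) = 92*(1140 + 6*I*√14/7) = 104880 + 552*I*√14/7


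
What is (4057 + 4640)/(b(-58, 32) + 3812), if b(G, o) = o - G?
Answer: 8697/3902 ≈ 2.2289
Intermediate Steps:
(4057 + 4640)/(b(-58, 32) + 3812) = (4057 + 4640)/((32 - 1*(-58)) + 3812) = 8697/((32 + 58) + 3812) = 8697/(90 + 3812) = 8697/3902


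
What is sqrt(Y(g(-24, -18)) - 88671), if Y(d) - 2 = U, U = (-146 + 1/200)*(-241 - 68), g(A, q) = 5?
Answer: I*sqrt(17422618)/20 ≈ 208.7*I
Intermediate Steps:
U = 9022491/200 (U = (-146 + 1/200)*(-309) = -29199/200*(-309) = 9022491/200 ≈ 45112.)
Y(d) = 9022891/200 (Y(d) = 2 + 9022491/200 = 9022891/200)
sqrt(Y(g(-24, -18)) - 88671) = sqrt(9022891/200 - 88671) = sqrt(-8711309/200) = I*sqrt(17422618)/20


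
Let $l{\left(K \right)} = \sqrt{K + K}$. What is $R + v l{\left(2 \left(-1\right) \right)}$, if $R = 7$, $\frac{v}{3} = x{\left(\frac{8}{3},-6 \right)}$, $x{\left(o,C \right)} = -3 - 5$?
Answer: $7 - 48 i \approx 7.0 - 48.0 i$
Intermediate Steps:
$x{\left(o,C \right)} = -8$ ($x{\left(o,C \right)} = -3 - 5 = -8$)
$l{\left(K \right)} = \sqrt{2} \sqrt{K}$ ($l{\left(K \right)} = \sqrt{2 K} = \sqrt{2} \sqrt{K}$)
$v = -24$ ($v = 3 \left(-8\right) = -24$)
$R + v l{\left(2 \left(-1\right) \right)} = 7 - 24 \sqrt{2} \sqrt{2 \left(-1\right)} = 7 - 24 \sqrt{2} \sqrt{-2} = 7 - 24 \sqrt{2} i \sqrt{2} = 7 - 24 \cdot 2 i = 7 - 48 i$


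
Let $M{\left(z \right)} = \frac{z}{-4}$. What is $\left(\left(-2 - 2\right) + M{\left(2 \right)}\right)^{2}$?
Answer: $\frac{81}{4} \approx 20.25$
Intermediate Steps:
$M{\left(z \right)} = - \frac{z}{4}$ ($M{\left(z \right)} = z \left(- \frac{1}{4}\right) = - \frac{z}{4}$)
$\left(\left(-2 - 2\right) + M{\left(2 \right)}\right)^{2} = \left(\left(-2 - 2\right) - \frac{1}{2}\right)^{2} = \left(-4 - \frac{1}{2}\right)^{2} = \left(- \frac{9}{2}\right)^{2} = \frac{81}{4}$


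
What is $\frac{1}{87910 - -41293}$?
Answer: $\frac{1}{129203} \approx 7.7398 \cdot 10^{-6}$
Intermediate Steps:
$\frac{1}{87910 - -41293} = \frac{1}{87910 + 41293} = \frac{1}{129203}$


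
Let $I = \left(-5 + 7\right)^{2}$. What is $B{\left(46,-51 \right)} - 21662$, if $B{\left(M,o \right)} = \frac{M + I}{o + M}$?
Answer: $-21672$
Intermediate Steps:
$I = 4$ ($I = 2^{2} = 4$)
$B{\left(M,o \right)} = \frac{4 + M}{M + o}$ ($B{\left(M,o \right)} = \frac{M + 4}{o + M} = \frac{4 + M}{M + o}$)
$B{\left(46,-51 \right)} - 21662 = \frac{4 + 46}{46 - 51} - 21662 = \frac{1}{-5} \cdot 50 - 21662 = \left(- \frac{1}{5}\right) 50 - 21662 = -10 - 21662 = -21672$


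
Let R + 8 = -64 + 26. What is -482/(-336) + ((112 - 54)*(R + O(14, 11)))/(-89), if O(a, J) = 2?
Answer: 450185/14952 ≈ 30.109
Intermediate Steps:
R = -46 (R = -8 + (-64 + 26) = -8 - 38 = -46)
-482/(-336) + ((112 - 54)*(R + O(14, 11)))/(-89) = -482/(-336) + ((112 - 54)*(-46 + 2))/(-89) = -482*(-1/336) + (58*(-44))*(-1/89) = 241/168 - 2552*(-1/89) = 241/168 + 2552/89 = 450185/14952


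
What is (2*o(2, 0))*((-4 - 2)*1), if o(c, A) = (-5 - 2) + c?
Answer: 60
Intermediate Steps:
o(c, A) = -7 + c
(2*o(2, 0))*((-4 - 2)*1) = (2*(-7 + 2))*((-4 - 2)*1) = (2*(-5))*(-6*1) = -10*(-6) = 60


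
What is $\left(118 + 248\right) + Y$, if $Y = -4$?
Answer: $362$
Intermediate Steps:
$\left(118 + 248\right) + Y = \left(118 + 248\right) - 4 = 366 - 4 = 362$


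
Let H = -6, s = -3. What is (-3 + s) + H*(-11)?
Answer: 60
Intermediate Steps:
(-3 + s) + H*(-11) = (-3 - 3) - 6*(-11) = -6 + 66 = 60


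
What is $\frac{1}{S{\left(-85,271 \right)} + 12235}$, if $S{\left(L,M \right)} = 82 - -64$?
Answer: $\frac{1}{12381} \approx 8.0769 \cdot 10^{-5}$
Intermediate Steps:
$S{\left(L,M \right)} = 146$ ($S{\left(L,M \right)} = 82 + 64 = 146$)
$\frac{1}{S{\left(-85,271 \right)} + 12235} = \frac{1}{146 + 12235} = \frac{1}{12381}$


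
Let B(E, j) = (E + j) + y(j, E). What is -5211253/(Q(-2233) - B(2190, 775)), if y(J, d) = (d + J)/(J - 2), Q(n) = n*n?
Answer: -4028298569/3852106487 ≈ -1.0457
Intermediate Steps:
Q(n) = n²
y(J, d) = (J + d)/(-2 + J)
B(E, j) = E + j + (E + j)/(-2 + j) (B(E, j) = (E + j) + (j + E)/(-2 + j) = (E + j) + (E + j)/(-2 + j) = E + j + (E + j)/(-2 + j))
-5211253/(Q(-2233) - B(2190, 775)) = -5211253/((-2233)² - (2190 + 775 + (-2 + 775)*(2190 + 775))/(-2 + 775)) = -5211253/(4986289 - (2190 + 775 + 773*2965)/773) = -5211253/(4986289 - (2190 + 775 + 2291945)/773) = -5211253/(4986289 - 2294910/773) = -5211253/3852106487/773 = -5211253*773/3852106487 = -4028298569/3852106487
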